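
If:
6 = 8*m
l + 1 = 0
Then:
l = -1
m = 3/4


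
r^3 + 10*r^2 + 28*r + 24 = (r + 2)^2*(r + 6)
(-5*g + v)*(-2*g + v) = 10*g^2 - 7*g*v + v^2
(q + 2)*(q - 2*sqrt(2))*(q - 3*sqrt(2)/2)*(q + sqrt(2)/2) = q^4 - 3*sqrt(2)*q^3 + 2*q^3 - 6*sqrt(2)*q^2 + 5*q^2/2 + 3*sqrt(2)*q + 5*q + 6*sqrt(2)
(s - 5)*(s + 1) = s^2 - 4*s - 5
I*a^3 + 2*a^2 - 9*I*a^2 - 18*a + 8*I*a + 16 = (a - 8)*(a - 2*I)*(I*a - I)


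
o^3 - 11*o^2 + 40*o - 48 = (o - 4)^2*(o - 3)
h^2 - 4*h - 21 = (h - 7)*(h + 3)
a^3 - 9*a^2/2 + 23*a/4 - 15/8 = (a - 5/2)*(a - 3/2)*(a - 1/2)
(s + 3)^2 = s^2 + 6*s + 9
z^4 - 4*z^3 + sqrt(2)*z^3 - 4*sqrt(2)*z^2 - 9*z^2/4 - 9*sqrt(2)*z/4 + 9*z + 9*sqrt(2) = (z - 4)*(z - 3/2)*(z + 3/2)*(z + sqrt(2))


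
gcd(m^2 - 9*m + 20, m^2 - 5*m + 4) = m - 4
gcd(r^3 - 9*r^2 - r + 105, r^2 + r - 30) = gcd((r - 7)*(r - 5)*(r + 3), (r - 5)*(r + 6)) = r - 5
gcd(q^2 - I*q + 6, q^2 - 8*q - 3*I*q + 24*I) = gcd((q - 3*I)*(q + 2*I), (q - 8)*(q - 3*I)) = q - 3*I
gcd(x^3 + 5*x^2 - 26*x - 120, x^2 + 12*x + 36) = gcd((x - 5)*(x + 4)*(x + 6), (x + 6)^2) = x + 6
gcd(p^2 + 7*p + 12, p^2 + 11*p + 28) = p + 4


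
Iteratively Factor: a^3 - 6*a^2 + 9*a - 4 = (a - 4)*(a^2 - 2*a + 1) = (a - 4)*(a - 1)*(a - 1)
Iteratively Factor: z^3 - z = (z + 1)*(z^2 - z) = z*(z + 1)*(z - 1)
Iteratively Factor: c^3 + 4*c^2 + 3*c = (c + 1)*(c^2 + 3*c) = c*(c + 1)*(c + 3)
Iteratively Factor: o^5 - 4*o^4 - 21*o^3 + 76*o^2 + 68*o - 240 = (o - 2)*(o^4 - 2*o^3 - 25*o^2 + 26*o + 120) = (o - 3)*(o - 2)*(o^3 + o^2 - 22*o - 40) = (o - 5)*(o - 3)*(o - 2)*(o^2 + 6*o + 8) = (o - 5)*(o - 3)*(o - 2)*(o + 4)*(o + 2)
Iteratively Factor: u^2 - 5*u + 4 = (u - 1)*(u - 4)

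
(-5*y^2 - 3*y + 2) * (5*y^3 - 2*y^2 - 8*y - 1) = -25*y^5 - 5*y^4 + 56*y^3 + 25*y^2 - 13*y - 2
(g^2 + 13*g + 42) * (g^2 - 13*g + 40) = g^4 - 87*g^2 - 26*g + 1680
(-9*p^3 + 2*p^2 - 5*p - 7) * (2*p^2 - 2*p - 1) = -18*p^5 + 22*p^4 - 5*p^3 - 6*p^2 + 19*p + 7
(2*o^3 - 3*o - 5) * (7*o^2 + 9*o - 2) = 14*o^5 + 18*o^4 - 25*o^3 - 62*o^2 - 39*o + 10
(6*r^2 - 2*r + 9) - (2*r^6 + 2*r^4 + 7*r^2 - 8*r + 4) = -2*r^6 - 2*r^4 - r^2 + 6*r + 5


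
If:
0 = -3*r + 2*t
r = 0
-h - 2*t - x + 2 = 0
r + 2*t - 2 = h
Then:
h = -2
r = 0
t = 0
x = 4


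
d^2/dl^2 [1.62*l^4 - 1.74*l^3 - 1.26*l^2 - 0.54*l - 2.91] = 19.44*l^2 - 10.44*l - 2.52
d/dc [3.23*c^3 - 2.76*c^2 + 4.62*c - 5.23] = 9.69*c^2 - 5.52*c + 4.62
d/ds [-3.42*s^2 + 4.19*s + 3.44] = 4.19 - 6.84*s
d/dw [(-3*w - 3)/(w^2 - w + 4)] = 3*(-w^2 + w + (w + 1)*(2*w - 1) - 4)/(w^2 - w + 4)^2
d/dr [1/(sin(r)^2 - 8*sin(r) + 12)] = 2*(4 - sin(r))*cos(r)/(sin(r)^2 - 8*sin(r) + 12)^2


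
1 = 1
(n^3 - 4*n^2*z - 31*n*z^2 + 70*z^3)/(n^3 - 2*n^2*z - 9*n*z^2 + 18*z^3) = (-n^2 + 2*n*z + 35*z^2)/(-n^2 + 9*z^2)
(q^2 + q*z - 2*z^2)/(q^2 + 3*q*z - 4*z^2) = (q + 2*z)/(q + 4*z)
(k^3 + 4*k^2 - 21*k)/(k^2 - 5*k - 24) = k*(-k^2 - 4*k + 21)/(-k^2 + 5*k + 24)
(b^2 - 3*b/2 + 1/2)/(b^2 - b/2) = (b - 1)/b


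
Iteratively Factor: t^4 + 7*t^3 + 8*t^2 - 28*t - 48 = (t + 2)*(t^3 + 5*t^2 - 2*t - 24) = (t + 2)*(t + 4)*(t^2 + t - 6) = (t + 2)*(t + 3)*(t + 4)*(t - 2)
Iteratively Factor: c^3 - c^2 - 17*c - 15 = (c + 3)*(c^2 - 4*c - 5) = (c - 5)*(c + 3)*(c + 1)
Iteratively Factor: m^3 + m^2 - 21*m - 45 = (m + 3)*(m^2 - 2*m - 15) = (m - 5)*(m + 3)*(m + 3)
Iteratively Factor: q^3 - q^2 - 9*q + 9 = (q - 1)*(q^2 - 9) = (q - 1)*(q + 3)*(q - 3)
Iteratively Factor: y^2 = (y)*(y)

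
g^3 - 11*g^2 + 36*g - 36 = (g - 6)*(g - 3)*(g - 2)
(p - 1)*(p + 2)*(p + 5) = p^3 + 6*p^2 + 3*p - 10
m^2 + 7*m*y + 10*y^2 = (m + 2*y)*(m + 5*y)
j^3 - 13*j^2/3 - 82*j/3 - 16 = (j - 8)*(j + 2/3)*(j + 3)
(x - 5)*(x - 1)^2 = x^3 - 7*x^2 + 11*x - 5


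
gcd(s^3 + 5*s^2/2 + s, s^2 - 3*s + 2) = 1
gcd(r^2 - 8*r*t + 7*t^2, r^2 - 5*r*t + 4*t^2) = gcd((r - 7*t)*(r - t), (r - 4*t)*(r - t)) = r - t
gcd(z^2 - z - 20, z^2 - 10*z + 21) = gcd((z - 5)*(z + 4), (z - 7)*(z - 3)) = 1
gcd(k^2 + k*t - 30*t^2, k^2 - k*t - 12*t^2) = 1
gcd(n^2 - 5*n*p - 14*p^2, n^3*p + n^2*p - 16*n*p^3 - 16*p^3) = 1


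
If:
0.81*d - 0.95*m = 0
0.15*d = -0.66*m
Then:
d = 0.00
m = 0.00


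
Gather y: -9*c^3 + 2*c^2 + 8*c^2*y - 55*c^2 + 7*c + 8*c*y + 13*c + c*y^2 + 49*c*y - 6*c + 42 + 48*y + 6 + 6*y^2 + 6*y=-9*c^3 - 53*c^2 + 14*c + y^2*(c + 6) + y*(8*c^2 + 57*c + 54) + 48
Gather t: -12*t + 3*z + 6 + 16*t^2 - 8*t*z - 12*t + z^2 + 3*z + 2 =16*t^2 + t*(-8*z - 24) + z^2 + 6*z + 8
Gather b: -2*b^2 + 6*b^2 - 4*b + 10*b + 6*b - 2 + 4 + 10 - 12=4*b^2 + 12*b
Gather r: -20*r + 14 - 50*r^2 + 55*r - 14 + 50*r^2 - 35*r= 0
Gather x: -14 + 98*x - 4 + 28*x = 126*x - 18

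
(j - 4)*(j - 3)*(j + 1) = j^3 - 6*j^2 + 5*j + 12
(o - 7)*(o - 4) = o^2 - 11*o + 28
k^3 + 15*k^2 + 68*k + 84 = (k + 2)*(k + 6)*(k + 7)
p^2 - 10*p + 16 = (p - 8)*(p - 2)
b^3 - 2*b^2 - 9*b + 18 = (b - 3)*(b - 2)*(b + 3)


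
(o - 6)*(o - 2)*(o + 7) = o^3 - o^2 - 44*o + 84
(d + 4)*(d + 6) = d^2 + 10*d + 24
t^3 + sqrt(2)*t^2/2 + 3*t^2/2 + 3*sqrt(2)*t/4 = t*(t + 3/2)*(t + sqrt(2)/2)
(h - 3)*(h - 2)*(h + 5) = h^3 - 19*h + 30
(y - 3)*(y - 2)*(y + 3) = y^3 - 2*y^2 - 9*y + 18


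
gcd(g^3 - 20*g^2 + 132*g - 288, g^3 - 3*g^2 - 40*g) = g - 8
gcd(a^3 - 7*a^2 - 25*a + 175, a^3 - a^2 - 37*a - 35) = a^2 - 2*a - 35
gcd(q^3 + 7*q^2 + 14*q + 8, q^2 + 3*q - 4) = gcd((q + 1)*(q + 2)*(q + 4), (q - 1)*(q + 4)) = q + 4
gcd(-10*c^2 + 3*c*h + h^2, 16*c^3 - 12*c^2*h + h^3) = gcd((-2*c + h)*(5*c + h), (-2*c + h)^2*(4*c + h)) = 2*c - h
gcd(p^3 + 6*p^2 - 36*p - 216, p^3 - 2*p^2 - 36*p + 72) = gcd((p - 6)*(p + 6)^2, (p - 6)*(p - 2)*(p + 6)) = p^2 - 36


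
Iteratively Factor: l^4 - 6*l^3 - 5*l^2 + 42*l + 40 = (l + 1)*(l^3 - 7*l^2 + 2*l + 40) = (l - 4)*(l + 1)*(l^2 - 3*l - 10) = (l - 5)*(l - 4)*(l + 1)*(l + 2)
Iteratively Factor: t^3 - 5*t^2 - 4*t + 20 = (t - 2)*(t^2 - 3*t - 10) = (t - 5)*(t - 2)*(t + 2)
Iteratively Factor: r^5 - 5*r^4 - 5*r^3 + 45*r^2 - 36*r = (r - 3)*(r^4 - 2*r^3 - 11*r^2 + 12*r) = (r - 3)*(r - 1)*(r^3 - r^2 - 12*r) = (r - 3)*(r - 1)*(r + 3)*(r^2 - 4*r) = (r - 4)*(r - 3)*(r - 1)*(r + 3)*(r)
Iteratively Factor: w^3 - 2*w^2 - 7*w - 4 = (w + 1)*(w^2 - 3*w - 4) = (w + 1)^2*(w - 4)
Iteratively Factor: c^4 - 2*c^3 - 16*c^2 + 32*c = (c - 2)*(c^3 - 16*c) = (c - 4)*(c - 2)*(c^2 + 4*c) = c*(c - 4)*(c - 2)*(c + 4)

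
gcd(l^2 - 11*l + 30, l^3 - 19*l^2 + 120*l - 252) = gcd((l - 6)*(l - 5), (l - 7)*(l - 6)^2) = l - 6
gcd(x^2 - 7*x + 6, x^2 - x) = x - 1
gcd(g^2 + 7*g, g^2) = g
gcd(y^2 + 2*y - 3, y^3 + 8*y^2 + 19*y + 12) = y + 3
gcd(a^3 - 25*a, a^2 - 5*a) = a^2 - 5*a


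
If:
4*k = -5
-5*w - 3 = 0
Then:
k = -5/4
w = -3/5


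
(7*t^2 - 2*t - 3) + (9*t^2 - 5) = 16*t^2 - 2*t - 8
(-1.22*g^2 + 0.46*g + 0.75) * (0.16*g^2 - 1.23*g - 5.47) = -0.1952*g^4 + 1.5742*g^3 + 6.2276*g^2 - 3.4387*g - 4.1025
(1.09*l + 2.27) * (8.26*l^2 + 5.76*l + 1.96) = 9.0034*l^3 + 25.0286*l^2 + 15.2116*l + 4.4492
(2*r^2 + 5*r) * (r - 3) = 2*r^3 - r^2 - 15*r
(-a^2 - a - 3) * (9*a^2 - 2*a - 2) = -9*a^4 - 7*a^3 - 23*a^2 + 8*a + 6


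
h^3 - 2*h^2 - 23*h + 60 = (h - 4)*(h - 3)*(h + 5)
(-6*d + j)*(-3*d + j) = 18*d^2 - 9*d*j + j^2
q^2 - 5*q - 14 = (q - 7)*(q + 2)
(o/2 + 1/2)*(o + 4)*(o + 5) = o^3/2 + 5*o^2 + 29*o/2 + 10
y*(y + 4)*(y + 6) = y^3 + 10*y^2 + 24*y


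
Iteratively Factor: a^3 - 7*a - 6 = (a + 1)*(a^2 - a - 6) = (a - 3)*(a + 1)*(a + 2)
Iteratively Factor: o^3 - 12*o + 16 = (o - 2)*(o^2 + 2*o - 8) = (o - 2)^2*(o + 4)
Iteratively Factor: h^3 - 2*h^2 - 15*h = (h + 3)*(h^2 - 5*h) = (h - 5)*(h + 3)*(h)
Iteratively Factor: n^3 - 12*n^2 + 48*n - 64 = (n - 4)*(n^2 - 8*n + 16) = (n - 4)^2*(n - 4)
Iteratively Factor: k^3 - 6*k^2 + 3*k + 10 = (k - 5)*(k^2 - k - 2) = (k - 5)*(k - 2)*(k + 1)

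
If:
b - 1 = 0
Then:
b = 1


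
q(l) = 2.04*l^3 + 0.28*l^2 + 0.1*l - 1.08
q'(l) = 6.12*l^2 + 0.56*l + 0.1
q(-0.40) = -1.21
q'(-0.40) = 0.86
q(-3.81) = -110.22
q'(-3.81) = 86.80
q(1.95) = 15.31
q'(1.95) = 24.46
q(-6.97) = -678.94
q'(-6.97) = 293.51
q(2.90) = 51.32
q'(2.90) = 53.19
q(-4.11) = -138.39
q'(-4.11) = 101.18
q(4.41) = 179.77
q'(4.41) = 121.59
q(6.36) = 535.69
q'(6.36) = 251.21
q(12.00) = 3565.56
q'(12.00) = 888.10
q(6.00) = 450.24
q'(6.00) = 223.78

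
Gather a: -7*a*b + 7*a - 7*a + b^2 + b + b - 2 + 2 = -7*a*b + b^2 + 2*b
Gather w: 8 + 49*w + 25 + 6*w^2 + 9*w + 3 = 6*w^2 + 58*w + 36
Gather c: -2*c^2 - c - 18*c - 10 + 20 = -2*c^2 - 19*c + 10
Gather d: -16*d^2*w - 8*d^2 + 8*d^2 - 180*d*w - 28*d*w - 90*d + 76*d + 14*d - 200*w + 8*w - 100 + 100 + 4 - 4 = -16*d^2*w - 208*d*w - 192*w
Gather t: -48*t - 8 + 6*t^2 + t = 6*t^2 - 47*t - 8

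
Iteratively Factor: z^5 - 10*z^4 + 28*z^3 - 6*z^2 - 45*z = (z)*(z^4 - 10*z^3 + 28*z^2 - 6*z - 45) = z*(z - 3)*(z^3 - 7*z^2 + 7*z + 15) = z*(z - 5)*(z - 3)*(z^2 - 2*z - 3) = z*(z - 5)*(z - 3)*(z + 1)*(z - 3)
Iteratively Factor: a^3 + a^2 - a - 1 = (a + 1)*(a^2 - 1) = (a + 1)^2*(a - 1)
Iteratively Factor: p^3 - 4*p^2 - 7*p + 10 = (p - 5)*(p^2 + p - 2) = (p - 5)*(p - 1)*(p + 2)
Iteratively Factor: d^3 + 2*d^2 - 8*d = (d - 2)*(d^2 + 4*d) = d*(d - 2)*(d + 4)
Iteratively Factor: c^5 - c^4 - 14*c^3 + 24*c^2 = (c - 2)*(c^4 + c^3 - 12*c^2) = c*(c - 2)*(c^3 + c^2 - 12*c) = c*(c - 3)*(c - 2)*(c^2 + 4*c) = c^2*(c - 3)*(c - 2)*(c + 4)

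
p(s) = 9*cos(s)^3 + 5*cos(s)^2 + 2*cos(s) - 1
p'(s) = -27*sin(s)*cos(s)^2 - 10*sin(s)*cos(s) - 2*sin(s)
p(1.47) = -0.74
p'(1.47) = -3.26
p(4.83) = -0.68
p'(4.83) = 3.52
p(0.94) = 3.77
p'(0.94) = -13.96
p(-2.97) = -6.73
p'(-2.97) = 3.13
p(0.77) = 6.34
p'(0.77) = -16.08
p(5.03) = 0.39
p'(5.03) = 7.37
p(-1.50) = -0.83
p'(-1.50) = 2.84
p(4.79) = -0.81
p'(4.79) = 2.93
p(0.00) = 15.00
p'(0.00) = 0.00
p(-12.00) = 9.66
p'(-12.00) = -15.92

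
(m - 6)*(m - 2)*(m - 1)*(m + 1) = m^4 - 8*m^3 + 11*m^2 + 8*m - 12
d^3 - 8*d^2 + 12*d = d*(d - 6)*(d - 2)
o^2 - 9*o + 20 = (o - 5)*(o - 4)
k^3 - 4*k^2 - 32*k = k*(k - 8)*(k + 4)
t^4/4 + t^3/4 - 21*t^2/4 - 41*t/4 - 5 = (t/2 + 1/2)^2*(t - 5)*(t + 4)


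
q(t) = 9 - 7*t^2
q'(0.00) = 0.00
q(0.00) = 9.00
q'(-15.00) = 210.00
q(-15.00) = -1566.00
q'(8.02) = -112.28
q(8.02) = -441.24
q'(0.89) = -12.46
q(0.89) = 3.46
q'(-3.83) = 53.62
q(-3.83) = -93.68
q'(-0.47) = 6.58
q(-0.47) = 7.45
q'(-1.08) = 15.12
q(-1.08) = 0.84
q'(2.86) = -40.04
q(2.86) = -48.26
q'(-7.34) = 102.76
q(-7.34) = -368.13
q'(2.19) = -30.66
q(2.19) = -24.57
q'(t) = -14*t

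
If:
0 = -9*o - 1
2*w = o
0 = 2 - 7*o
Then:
No Solution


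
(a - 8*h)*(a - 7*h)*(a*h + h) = a^3*h - 15*a^2*h^2 + a^2*h + 56*a*h^3 - 15*a*h^2 + 56*h^3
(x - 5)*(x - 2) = x^2 - 7*x + 10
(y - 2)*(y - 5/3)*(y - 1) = y^3 - 14*y^2/3 + 7*y - 10/3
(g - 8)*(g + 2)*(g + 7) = g^3 + g^2 - 58*g - 112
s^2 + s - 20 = (s - 4)*(s + 5)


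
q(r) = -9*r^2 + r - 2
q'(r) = 1 - 18*r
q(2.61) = -60.70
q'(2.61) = -45.98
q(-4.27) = -170.37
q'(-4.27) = 77.86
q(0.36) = -2.81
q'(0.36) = -5.48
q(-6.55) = -394.67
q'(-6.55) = 118.90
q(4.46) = -176.56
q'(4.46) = -79.28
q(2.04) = -37.41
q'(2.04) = -35.72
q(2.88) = -73.77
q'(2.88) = -50.84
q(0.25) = -2.31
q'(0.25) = -3.50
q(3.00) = -80.00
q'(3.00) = -53.00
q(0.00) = -2.00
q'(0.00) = 1.00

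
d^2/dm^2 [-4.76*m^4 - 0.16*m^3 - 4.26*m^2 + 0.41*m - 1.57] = -57.12*m^2 - 0.96*m - 8.52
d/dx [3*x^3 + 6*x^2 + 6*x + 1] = 9*x^2 + 12*x + 6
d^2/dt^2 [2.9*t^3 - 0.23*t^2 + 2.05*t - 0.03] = 17.4*t - 0.46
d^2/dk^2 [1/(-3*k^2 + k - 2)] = 2*(9*k^2 - 3*k - (6*k - 1)^2 + 6)/(3*k^2 - k + 2)^3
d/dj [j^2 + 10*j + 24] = 2*j + 10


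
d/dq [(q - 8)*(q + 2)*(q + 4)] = 3*q^2 - 4*q - 40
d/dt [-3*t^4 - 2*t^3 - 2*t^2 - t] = -12*t^3 - 6*t^2 - 4*t - 1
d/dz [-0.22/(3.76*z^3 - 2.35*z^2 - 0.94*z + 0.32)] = (2.4816*z^2 - 1.034*z - 0.2068)/(3.76*z^3 - 2.35*z^2 - 0.94*z + 0.32)^2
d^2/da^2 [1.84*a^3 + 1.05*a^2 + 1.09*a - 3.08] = 11.04*a + 2.1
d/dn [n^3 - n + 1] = 3*n^2 - 1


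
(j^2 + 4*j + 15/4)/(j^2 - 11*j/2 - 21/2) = (j + 5/2)/(j - 7)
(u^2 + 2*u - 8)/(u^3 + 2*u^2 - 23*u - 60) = (u - 2)/(u^2 - 2*u - 15)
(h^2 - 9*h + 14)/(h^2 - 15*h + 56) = (h - 2)/(h - 8)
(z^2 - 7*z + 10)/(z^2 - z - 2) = (z - 5)/(z + 1)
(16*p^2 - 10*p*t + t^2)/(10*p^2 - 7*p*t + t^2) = (8*p - t)/(5*p - t)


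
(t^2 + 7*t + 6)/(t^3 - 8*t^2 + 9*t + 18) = (t + 6)/(t^2 - 9*t + 18)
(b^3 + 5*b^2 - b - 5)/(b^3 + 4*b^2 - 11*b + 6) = (b^2 + 6*b + 5)/(b^2 + 5*b - 6)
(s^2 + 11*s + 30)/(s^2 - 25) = (s + 6)/(s - 5)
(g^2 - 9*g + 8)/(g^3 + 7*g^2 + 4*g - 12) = (g - 8)/(g^2 + 8*g + 12)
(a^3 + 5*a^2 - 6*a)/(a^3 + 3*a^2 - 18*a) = (a - 1)/(a - 3)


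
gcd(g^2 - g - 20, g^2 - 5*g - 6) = 1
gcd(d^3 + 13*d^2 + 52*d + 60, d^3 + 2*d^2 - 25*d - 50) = d^2 + 7*d + 10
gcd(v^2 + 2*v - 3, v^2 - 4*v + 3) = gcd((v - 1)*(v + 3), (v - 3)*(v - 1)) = v - 1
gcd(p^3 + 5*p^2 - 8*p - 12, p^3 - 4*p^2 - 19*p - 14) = p + 1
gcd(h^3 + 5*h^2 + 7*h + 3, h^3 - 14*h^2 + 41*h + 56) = h + 1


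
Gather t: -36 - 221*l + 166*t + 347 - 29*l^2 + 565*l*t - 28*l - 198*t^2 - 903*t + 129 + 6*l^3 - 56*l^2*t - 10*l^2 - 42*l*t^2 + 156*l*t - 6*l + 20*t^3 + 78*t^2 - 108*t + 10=6*l^3 - 39*l^2 - 255*l + 20*t^3 + t^2*(-42*l - 120) + t*(-56*l^2 + 721*l - 845) + 450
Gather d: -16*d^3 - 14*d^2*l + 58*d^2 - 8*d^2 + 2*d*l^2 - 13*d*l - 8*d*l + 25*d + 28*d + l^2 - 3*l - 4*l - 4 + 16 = -16*d^3 + d^2*(50 - 14*l) + d*(2*l^2 - 21*l + 53) + l^2 - 7*l + 12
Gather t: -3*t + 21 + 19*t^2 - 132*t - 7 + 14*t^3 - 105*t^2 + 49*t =14*t^3 - 86*t^2 - 86*t + 14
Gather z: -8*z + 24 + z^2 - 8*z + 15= z^2 - 16*z + 39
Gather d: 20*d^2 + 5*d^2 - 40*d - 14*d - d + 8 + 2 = 25*d^2 - 55*d + 10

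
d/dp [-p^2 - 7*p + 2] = -2*p - 7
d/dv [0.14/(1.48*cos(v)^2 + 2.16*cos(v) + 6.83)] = (0.4144*cos(v) + 0.3024)*sin(v)/(1.48*cos(v)^2 + 2.16*cos(v) + 6.83)^2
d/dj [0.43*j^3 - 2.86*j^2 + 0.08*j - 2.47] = 1.29*j^2 - 5.72*j + 0.08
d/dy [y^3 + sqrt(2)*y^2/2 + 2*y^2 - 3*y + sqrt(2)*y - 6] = 3*y^2 + sqrt(2)*y + 4*y - 3 + sqrt(2)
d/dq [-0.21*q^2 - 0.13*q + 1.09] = -0.42*q - 0.13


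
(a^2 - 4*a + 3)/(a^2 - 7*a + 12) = (a - 1)/(a - 4)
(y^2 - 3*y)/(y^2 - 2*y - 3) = y/(y + 1)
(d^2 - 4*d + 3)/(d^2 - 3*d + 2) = (d - 3)/(d - 2)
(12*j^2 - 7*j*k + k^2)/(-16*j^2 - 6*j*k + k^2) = (-12*j^2 + 7*j*k - k^2)/(16*j^2 + 6*j*k - k^2)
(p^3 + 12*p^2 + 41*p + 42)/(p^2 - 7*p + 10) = (p^3 + 12*p^2 + 41*p + 42)/(p^2 - 7*p + 10)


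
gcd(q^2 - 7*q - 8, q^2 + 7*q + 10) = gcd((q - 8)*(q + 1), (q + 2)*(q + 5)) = 1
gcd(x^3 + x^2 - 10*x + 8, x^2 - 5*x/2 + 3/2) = x - 1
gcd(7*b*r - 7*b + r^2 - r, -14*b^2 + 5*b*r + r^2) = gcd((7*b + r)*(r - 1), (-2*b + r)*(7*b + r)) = 7*b + r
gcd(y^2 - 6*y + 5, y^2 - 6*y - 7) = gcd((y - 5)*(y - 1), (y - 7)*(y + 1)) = 1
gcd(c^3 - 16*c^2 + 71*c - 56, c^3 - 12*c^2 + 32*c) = c - 8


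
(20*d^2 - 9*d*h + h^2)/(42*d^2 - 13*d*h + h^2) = (20*d^2 - 9*d*h + h^2)/(42*d^2 - 13*d*h + h^2)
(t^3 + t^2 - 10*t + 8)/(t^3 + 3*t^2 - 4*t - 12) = (t^2 + 3*t - 4)/(t^2 + 5*t + 6)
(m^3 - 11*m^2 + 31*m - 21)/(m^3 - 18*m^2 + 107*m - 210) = (m^2 - 4*m + 3)/(m^2 - 11*m + 30)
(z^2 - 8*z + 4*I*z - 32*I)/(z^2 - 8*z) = (z + 4*I)/z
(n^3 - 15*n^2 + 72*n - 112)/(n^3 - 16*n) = (n^2 - 11*n + 28)/(n*(n + 4))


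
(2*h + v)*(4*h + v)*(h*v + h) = 8*h^3*v + 8*h^3 + 6*h^2*v^2 + 6*h^2*v + h*v^3 + h*v^2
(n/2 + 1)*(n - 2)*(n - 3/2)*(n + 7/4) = n^4/2 + n^3/8 - 53*n^2/16 - n/2 + 21/4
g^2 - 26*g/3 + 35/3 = (g - 7)*(g - 5/3)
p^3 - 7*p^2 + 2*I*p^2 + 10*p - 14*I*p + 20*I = (p - 5)*(p - 2)*(p + 2*I)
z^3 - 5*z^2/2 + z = z*(z - 2)*(z - 1/2)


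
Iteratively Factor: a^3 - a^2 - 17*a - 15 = (a + 3)*(a^2 - 4*a - 5) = (a - 5)*(a + 3)*(a + 1)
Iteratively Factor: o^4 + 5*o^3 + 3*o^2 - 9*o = (o + 3)*(o^3 + 2*o^2 - 3*o) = o*(o + 3)*(o^2 + 2*o - 3) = o*(o + 3)^2*(o - 1)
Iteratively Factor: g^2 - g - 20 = (g + 4)*(g - 5)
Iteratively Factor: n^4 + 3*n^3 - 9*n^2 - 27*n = (n + 3)*(n^3 - 9*n) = (n - 3)*(n + 3)*(n^2 + 3*n) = n*(n - 3)*(n + 3)*(n + 3)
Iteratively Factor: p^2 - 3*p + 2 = (p - 1)*(p - 2)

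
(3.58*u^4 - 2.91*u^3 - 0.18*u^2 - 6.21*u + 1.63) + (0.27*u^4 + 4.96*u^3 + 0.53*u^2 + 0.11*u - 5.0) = 3.85*u^4 + 2.05*u^3 + 0.35*u^2 - 6.1*u - 3.37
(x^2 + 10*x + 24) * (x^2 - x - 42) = x^4 + 9*x^3 - 28*x^2 - 444*x - 1008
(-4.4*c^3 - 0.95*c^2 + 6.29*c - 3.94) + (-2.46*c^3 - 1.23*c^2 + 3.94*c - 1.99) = -6.86*c^3 - 2.18*c^2 + 10.23*c - 5.93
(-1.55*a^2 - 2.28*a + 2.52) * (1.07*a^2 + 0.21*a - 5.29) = -1.6585*a^4 - 2.7651*a^3 + 10.4171*a^2 + 12.5904*a - 13.3308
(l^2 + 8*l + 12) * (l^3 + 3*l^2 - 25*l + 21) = l^5 + 11*l^4 + 11*l^3 - 143*l^2 - 132*l + 252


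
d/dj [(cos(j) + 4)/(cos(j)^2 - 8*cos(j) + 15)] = (cos(j)^2 + 8*cos(j) - 47)*sin(j)/(cos(j)^2 - 8*cos(j) + 15)^2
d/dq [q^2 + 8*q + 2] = 2*q + 8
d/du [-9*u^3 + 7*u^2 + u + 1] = -27*u^2 + 14*u + 1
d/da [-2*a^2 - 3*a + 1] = -4*a - 3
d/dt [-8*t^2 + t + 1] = 1 - 16*t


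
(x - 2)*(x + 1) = x^2 - x - 2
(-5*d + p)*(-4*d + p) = 20*d^2 - 9*d*p + p^2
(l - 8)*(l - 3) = l^2 - 11*l + 24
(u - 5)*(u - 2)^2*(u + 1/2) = u^4 - 17*u^3/2 + 39*u^2/2 - 8*u - 10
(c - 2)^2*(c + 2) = c^3 - 2*c^2 - 4*c + 8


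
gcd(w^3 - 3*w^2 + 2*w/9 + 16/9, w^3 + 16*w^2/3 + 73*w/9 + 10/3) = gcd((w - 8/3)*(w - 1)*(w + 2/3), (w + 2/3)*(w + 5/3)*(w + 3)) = w + 2/3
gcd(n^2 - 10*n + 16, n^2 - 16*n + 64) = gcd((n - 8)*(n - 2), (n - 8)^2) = n - 8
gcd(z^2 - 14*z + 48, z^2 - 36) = z - 6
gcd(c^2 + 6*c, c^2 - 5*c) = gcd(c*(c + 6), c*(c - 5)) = c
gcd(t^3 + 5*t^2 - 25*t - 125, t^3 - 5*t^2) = t - 5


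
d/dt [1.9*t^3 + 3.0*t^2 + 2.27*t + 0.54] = 5.7*t^2 + 6.0*t + 2.27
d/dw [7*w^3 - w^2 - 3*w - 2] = 21*w^2 - 2*w - 3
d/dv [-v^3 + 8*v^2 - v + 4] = -3*v^2 + 16*v - 1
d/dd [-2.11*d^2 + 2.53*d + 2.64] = 2.53 - 4.22*d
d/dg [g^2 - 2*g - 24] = 2*g - 2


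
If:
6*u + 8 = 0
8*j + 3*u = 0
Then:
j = 1/2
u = -4/3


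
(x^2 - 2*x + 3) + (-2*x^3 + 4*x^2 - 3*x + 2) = -2*x^3 + 5*x^2 - 5*x + 5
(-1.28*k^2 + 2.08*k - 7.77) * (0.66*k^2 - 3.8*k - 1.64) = -0.8448*k^4 + 6.2368*k^3 - 10.933*k^2 + 26.1148*k + 12.7428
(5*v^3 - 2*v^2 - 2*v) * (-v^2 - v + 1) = -5*v^5 - 3*v^4 + 9*v^3 - 2*v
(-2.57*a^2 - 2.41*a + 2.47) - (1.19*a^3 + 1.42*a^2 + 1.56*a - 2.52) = -1.19*a^3 - 3.99*a^2 - 3.97*a + 4.99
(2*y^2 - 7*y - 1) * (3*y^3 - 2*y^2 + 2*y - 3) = 6*y^5 - 25*y^4 + 15*y^3 - 18*y^2 + 19*y + 3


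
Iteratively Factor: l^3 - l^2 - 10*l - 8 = (l + 1)*(l^2 - 2*l - 8) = (l + 1)*(l + 2)*(l - 4)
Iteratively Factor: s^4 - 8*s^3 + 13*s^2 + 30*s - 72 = (s - 4)*(s^3 - 4*s^2 - 3*s + 18) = (s - 4)*(s - 3)*(s^2 - s - 6) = (s - 4)*(s - 3)*(s + 2)*(s - 3)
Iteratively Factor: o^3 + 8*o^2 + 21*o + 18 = (o + 2)*(o^2 + 6*o + 9) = (o + 2)*(o + 3)*(o + 3)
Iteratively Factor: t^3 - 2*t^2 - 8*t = (t - 4)*(t^2 + 2*t) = t*(t - 4)*(t + 2)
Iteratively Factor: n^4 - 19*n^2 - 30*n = (n + 3)*(n^3 - 3*n^2 - 10*n) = n*(n + 3)*(n^2 - 3*n - 10) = n*(n - 5)*(n + 3)*(n + 2)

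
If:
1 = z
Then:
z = 1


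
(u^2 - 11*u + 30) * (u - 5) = u^3 - 16*u^2 + 85*u - 150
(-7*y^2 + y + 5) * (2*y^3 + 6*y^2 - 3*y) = -14*y^5 - 40*y^4 + 37*y^3 + 27*y^2 - 15*y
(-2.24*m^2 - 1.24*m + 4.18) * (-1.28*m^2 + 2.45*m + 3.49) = 2.8672*m^4 - 3.9008*m^3 - 16.206*m^2 + 5.9134*m + 14.5882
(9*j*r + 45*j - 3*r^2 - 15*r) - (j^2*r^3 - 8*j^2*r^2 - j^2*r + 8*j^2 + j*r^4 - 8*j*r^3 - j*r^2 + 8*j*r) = -j^2*r^3 + 8*j^2*r^2 + j^2*r - 8*j^2 - j*r^4 + 8*j*r^3 + j*r^2 + j*r + 45*j - 3*r^2 - 15*r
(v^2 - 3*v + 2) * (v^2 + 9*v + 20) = v^4 + 6*v^3 - 5*v^2 - 42*v + 40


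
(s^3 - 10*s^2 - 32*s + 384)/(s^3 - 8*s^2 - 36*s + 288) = (s - 8)/(s - 6)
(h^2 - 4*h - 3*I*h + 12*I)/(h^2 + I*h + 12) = (h - 4)/(h + 4*I)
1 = 1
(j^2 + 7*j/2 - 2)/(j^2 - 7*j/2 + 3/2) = (j + 4)/(j - 3)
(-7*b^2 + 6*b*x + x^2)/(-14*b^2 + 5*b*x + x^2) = (-b + x)/(-2*b + x)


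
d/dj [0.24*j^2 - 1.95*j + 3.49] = 0.48*j - 1.95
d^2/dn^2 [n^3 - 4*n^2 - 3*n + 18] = 6*n - 8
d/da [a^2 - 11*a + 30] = 2*a - 11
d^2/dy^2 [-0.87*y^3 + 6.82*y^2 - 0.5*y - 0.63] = 13.64 - 5.22*y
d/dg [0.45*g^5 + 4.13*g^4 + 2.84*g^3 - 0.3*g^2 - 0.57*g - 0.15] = 2.25*g^4 + 16.52*g^3 + 8.52*g^2 - 0.6*g - 0.57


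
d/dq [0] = 0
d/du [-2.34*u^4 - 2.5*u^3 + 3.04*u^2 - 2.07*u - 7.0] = -9.36*u^3 - 7.5*u^2 + 6.08*u - 2.07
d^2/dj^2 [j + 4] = 0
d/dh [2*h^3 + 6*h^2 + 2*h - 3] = 6*h^2 + 12*h + 2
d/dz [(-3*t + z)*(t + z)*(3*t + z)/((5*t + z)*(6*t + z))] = (-171*t^4 + 78*t^3*z + 110*t^2*z^2 + 22*t*z^3 + z^4)/(900*t^4 + 660*t^3*z + 181*t^2*z^2 + 22*t*z^3 + z^4)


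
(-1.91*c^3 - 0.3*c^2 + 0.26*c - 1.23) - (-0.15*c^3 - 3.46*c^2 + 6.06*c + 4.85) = -1.76*c^3 + 3.16*c^2 - 5.8*c - 6.08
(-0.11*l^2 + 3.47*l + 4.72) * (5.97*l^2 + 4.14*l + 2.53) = -0.6567*l^4 + 20.2605*l^3 + 42.2659*l^2 + 28.3199*l + 11.9416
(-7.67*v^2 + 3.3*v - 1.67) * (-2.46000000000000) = 18.8682*v^2 - 8.118*v + 4.1082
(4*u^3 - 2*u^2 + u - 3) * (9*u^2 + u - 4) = 36*u^5 - 14*u^4 - 9*u^3 - 18*u^2 - 7*u + 12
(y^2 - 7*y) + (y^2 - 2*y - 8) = 2*y^2 - 9*y - 8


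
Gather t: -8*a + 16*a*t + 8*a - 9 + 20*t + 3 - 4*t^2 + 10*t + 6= -4*t^2 + t*(16*a + 30)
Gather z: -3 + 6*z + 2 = 6*z - 1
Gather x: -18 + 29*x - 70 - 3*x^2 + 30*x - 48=-3*x^2 + 59*x - 136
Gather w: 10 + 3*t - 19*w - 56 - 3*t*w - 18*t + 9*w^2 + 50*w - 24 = -15*t + 9*w^2 + w*(31 - 3*t) - 70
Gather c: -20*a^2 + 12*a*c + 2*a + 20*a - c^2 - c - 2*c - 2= -20*a^2 + 22*a - c^2 + c*(12*a - 3) - 2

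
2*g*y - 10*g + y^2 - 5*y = (2*g + y)*(y - 5)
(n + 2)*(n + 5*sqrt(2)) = n^2 + 2*n + 5*sqrt(2)*n + 10*sqrt(2)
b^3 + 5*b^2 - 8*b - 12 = (b - 2)*(b + 1)*(b + 6)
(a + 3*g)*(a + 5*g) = a^2 + 8*a*g + 15*g^2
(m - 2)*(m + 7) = m^2 + 5*m - 14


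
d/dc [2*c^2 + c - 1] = 4*c + 1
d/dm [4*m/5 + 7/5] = 4/5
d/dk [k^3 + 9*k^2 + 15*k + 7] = 3*k^2 + 18*k + 15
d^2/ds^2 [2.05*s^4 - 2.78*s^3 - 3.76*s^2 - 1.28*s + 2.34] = 24.6*s^2 - 16.68*s - 7.52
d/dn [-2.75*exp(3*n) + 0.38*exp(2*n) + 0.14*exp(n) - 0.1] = (-8.25*exp(2*n) + 0.76*exp(n) + 0.14)*exp(n)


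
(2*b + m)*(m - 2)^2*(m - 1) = 2*b*m^3 - 10*b*m^2 + 16*b*m - 8*b + m^4 - 5*m^3 + 8*m^2 - 4*m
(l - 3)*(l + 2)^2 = l^3 + l^2 - 8*l - 12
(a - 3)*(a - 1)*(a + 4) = a^3 - 13*a + 12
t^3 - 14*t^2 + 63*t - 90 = (t - 6)*(t - 5)*(t - 3)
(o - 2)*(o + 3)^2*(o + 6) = o^4 + 10*o^3 + 21*o^2 - 36*o - 108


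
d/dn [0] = 0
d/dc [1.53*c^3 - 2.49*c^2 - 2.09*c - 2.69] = 4.59*c^2 - 4.98*c - 2.09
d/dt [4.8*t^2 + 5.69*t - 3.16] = 9.6*t + 5.69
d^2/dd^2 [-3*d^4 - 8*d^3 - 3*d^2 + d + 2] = -36*d^2 - 48*d - 6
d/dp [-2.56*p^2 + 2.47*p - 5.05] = 2.47 - 5.12*p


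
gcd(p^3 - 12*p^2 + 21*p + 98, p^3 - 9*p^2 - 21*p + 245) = p^2 - 14*p + 49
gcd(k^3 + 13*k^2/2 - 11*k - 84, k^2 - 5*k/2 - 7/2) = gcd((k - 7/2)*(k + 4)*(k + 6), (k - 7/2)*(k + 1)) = k - 7/2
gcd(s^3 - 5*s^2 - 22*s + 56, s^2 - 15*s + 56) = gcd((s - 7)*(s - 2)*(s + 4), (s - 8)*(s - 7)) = s - 7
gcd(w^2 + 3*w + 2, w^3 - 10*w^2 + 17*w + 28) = w + 1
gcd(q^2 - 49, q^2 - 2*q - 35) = q - 7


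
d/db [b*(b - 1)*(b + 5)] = 3*b^2 + 8*b - 5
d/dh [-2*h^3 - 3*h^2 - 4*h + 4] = -6*h^2 - 6*h - 4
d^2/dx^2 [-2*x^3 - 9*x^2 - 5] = -12*x - 18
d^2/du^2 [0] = 0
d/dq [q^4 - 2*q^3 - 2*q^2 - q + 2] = 4*q^3 - 6*q^2 - 4*q - 1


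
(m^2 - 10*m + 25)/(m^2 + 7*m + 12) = (m^2 - 10*m + 25)/(m^2 + 7*m + 12)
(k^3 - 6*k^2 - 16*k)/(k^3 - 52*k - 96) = k/(k + 6)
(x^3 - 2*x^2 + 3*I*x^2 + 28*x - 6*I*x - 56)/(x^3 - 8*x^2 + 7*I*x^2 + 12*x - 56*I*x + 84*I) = (x - 4*I)/(x - 6)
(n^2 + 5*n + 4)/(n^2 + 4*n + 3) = (n + 4)/(n + 3)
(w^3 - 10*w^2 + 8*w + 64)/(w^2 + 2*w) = w - 12 + 32/w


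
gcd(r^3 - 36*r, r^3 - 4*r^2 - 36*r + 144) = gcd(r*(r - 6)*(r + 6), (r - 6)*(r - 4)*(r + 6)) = r^2 - 36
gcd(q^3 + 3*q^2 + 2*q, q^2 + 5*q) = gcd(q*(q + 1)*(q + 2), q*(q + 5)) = q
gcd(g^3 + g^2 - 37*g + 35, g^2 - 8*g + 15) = g - 5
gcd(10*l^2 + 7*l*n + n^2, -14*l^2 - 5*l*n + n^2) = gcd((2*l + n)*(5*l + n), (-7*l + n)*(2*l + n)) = 2*l + n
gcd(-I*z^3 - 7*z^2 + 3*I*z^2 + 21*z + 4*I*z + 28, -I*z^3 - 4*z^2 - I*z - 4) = 1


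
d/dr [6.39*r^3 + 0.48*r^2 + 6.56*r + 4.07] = 19.17*r^2 + 0.96*r + 6.56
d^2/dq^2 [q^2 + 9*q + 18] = 2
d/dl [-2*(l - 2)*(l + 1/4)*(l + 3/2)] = -6*l^2 + l + 25/4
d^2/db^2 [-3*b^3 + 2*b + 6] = -18*b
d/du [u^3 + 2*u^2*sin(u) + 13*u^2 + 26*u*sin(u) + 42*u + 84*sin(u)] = 2*u^2*cos(u) + 3*u^2 + 4*u*sin(u) + 26*u*cos(u) + 26*u + 26*sin(u) + 84*cos(u) + 42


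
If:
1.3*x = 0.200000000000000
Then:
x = 0.15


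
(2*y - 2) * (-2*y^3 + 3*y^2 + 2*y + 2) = -4*y^4 + 10*y^3 - 2*y^2 - 4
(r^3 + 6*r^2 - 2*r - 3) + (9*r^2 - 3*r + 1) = r^3 + 15*r^2 - 5*r - 2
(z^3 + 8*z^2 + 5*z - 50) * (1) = z^3 + 8*z^2 + 5*z - 50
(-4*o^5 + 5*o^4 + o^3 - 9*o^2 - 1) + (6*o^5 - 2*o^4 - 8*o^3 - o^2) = 2*o^5 + 3*o^4 - 7*o^3 - 10*o^2 - 1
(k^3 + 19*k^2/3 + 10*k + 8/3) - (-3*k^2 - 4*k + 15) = k^3 + 28*k^2/3 + 14*k - 37/3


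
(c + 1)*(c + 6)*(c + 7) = c^3 + 14*c^2 + 55*c + 42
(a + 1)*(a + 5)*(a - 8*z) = a^3 - 8*a^2*z + 6*a^2 - 48*a*z + 5*a - 40*z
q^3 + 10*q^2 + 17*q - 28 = (q - 1)*(q + 4)*(q + 7)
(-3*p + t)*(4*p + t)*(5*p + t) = -60*p^3 - 7*p^2*t + 6*p*t^2 + t^3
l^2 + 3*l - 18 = (l - 3)*(l + 6)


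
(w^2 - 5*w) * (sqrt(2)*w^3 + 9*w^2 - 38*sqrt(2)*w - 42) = sqrt(2)*w^5 - 5*sqrt(2)*w^4 + 9*w^4 - 38*sqrt(2)*w^3 - 45*w^3 - 42*w^2 + 190*sqrt(2)*w^2 + 210*w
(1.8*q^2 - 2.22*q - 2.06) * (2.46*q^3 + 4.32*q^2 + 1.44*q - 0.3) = 4.428*q^5 + 2.3148*q^4 - 12.066*q^3 - 12.636*q^2 - 2.3004*q + 0.618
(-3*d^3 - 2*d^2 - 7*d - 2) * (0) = 0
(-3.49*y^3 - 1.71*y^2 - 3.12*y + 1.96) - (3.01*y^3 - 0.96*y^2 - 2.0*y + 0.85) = -6.5*y^3 - 0.75*y^2 - 1.12*y + 1.11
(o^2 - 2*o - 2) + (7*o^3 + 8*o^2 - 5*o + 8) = 7*o^3 + 9*o^2 - 7*o + 6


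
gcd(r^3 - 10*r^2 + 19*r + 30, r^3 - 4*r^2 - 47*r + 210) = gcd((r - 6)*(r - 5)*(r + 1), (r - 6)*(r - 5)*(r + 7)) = r^2 - 11*r + 30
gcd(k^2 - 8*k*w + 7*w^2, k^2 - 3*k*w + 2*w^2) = -k + w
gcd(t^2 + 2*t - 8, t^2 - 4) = t - 2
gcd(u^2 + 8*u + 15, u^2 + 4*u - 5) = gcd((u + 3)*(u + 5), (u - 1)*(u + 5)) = u + 5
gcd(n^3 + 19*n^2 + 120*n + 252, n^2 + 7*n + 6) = n + 6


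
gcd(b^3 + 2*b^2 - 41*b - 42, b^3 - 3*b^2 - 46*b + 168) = b^2 + b - 42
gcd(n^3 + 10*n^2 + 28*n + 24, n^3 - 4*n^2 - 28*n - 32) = n^2 + 4*n + 4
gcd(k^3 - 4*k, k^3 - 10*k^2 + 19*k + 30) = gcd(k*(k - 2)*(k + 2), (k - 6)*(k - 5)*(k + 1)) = 1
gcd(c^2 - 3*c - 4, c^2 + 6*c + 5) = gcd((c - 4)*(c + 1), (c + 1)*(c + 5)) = c + 1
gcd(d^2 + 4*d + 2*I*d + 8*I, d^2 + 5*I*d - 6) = d + 2*I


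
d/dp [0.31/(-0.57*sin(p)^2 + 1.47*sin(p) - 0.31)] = (0.3534*sin(p) - 0.4557)*cos(p)/(0.57*sin(p)^2 - 1.47*sin(p) + 0.31)^2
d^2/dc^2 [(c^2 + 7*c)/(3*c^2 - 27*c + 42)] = 4*(8*c^3 - 21*c^2 - 147*c + 539)/(3*(c^6 - 27*c^5 + 285*c^4 - 1485*c^3 + 3990*c^2 - 5292*c + 2744))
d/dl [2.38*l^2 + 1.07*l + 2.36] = 4.76*l + 1.07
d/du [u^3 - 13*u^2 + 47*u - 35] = 3*u^2 - 26*u + 47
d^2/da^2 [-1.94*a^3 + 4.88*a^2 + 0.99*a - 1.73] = 9.76 - 11.64*a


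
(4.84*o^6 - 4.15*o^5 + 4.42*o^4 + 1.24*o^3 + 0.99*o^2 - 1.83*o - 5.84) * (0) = 0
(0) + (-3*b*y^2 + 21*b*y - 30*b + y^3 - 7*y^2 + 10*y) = -3*b*y^2 + 21*b*y - 30*b + y^3 - 7*y^2 + 10*y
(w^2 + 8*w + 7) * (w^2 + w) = w^4 + 9*w^3 + 15*w^2 + 7*w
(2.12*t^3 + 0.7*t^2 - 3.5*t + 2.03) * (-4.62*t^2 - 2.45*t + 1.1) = -9.7944*t^5 - 8.428*t^4 + 16.787*t^3 - 0.0335999999999981*t^2 - 8.8235*t + 2.233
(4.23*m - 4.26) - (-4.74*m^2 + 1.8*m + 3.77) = 4.74*m^2 + 2.43*m - 8.03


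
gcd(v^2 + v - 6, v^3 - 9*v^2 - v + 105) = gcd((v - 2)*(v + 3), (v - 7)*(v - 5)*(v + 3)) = v + 3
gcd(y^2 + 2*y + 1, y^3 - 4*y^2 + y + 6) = y + 1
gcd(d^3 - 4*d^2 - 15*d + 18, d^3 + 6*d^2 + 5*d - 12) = d^2 + 2*d - 3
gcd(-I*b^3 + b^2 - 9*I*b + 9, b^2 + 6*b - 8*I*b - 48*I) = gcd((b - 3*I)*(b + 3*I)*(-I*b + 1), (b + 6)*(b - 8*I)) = 1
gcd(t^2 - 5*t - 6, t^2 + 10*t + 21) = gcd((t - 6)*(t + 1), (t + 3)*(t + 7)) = 1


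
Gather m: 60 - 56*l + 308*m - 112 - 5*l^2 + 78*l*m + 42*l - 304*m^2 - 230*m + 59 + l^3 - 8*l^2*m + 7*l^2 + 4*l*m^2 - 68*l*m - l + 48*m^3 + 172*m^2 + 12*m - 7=l^3 + 2*l^2 - 15*l + 48*m^3 + m^2*(4*l - 132) + m*(-8*l^2 + 10*l + 90)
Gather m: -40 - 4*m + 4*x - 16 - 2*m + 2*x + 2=-6*m + 6*x - 54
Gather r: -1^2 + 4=3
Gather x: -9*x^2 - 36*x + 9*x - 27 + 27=-9*x^2 - 27*x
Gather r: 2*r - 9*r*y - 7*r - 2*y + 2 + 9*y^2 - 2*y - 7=r*(-9*y - 5) + 9*y^2 - 4*y - 5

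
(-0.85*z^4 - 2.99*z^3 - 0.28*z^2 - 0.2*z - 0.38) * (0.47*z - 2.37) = -0.3995*z^5 + 0.6092*z^4 + 6.9547*z^3 + 0.5696*z^2 + 0.2954*z + 0.9006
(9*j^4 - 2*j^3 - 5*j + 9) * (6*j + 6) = 54*j^5 + 42*j^4 - 12*j^3 - 30*j^2 + 24*j + 54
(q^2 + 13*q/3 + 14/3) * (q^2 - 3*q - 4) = q^4 + 4*q^3/3 - 37*q^2/3 - 94*q/3 - 56/3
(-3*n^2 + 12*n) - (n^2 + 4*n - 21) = -4*n^2 + 8*n + 21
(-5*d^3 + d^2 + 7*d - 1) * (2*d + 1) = -10*d^4 - 3*d^3 + 15*d^2 + 5*d - 1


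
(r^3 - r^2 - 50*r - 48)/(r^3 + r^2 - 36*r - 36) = (r - 8)/(r - 6)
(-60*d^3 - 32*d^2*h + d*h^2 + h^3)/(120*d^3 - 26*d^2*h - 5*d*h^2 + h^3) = (-2*d - h)/(4*d - h)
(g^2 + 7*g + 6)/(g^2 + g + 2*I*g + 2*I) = (g + 6)/(g + 2*I)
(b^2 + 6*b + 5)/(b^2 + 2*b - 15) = (b + 1)/(b - 3)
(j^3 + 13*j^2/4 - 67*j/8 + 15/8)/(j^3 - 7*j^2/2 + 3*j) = (4*j^2 + 19*j - 5)/(4*j*(j - 2))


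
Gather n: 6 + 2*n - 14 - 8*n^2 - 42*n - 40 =-8*n^2 - 40*n - 48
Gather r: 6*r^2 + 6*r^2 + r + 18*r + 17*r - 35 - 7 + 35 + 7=12*r^2 + 36*r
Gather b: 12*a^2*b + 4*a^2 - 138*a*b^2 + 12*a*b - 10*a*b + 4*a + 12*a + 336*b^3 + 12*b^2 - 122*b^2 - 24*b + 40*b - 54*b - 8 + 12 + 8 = 4*a^2 + 16*a + 336*b^3 + b^2*(-138*a - 110) + b*(12*a^2 + 2*a - 38) + 12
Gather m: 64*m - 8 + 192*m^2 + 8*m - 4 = 192*m^2 + 72*m - 12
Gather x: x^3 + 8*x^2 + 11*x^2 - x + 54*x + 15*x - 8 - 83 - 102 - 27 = x^3 + 19*x^2 + 68*x - 220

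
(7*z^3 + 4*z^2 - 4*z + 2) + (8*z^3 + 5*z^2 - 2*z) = 15*z^3 + 9*z^2 - 6*z + 2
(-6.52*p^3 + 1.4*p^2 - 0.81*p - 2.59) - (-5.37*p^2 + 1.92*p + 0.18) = -6.52*p^3 + 6.77*p^2 - 2.73*p - 2.77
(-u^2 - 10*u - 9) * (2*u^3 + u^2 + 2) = -2*u^5 - 21*u^4 - 28*u^3 - 11*u^2 - 20*u - 18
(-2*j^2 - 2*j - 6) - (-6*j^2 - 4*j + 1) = 4*j^2 + 2*j - 7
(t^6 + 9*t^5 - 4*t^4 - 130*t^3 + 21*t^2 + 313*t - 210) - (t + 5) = t^6 + 9*t^5 - 4*t^4 - 130*t^3 + 21*t^2 + 312*t - 215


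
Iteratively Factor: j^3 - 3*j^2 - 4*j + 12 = (j - 3)*(j^2 - 4) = (j - 3)*(j + 2)*(j - 2)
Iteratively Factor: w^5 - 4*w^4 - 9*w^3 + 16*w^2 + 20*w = (w - 5)*(w^4 + w^3 - 4*w^2 - 4*w) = w*(w - 5)*(w^3 + w^2 - 4*w - 4) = w*(w - 5)*(w - 2)*(w^2 + 3*w + 2) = w*(w - 5)*(w - 2)*(w + 1)*(w + 2)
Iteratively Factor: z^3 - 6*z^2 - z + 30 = (z - 5)*(z^2 - z - 6) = (z - 5)*(z + 2)*(z - 3)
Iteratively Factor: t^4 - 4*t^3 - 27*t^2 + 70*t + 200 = (t - 5)*(t^3 + t^2 - 22*t - 40) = (t - 5)*(t + 4)*(t^2 - 3*t - 10) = (t - 5)^2*(t + 4)*(t + 2)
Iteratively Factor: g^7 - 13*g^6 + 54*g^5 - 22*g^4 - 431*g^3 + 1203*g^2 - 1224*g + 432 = (g - 1)*(g^6 - 12*g^5 + 42*g^4 + 20*g^3 - 411*g^2 + 792*g - 432) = (g - 3)*(g - 1)*(g^5 - 9*g^4 + 15*g^3 + 65*g^2 - 216*g + 144) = (g - 3)^2*(g - 1)*(g^4 - 6*g^3 - 3*g^2 + 56*g - 48) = (g - 4)*(g - 3)^2*(g - 1)*(g^3 - 2*g^2 - 11*g + 12) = (g - 4)*(g - 3)^2*(g - 1)^2*(g^2 - g - 12) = (g - 4)*(g - 3)^2*(g - 1)^2*(g + 3)*(g - 4)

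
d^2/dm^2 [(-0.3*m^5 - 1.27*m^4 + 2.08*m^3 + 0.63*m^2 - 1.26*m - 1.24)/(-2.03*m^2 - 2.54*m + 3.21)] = (7.41761999999999*m^7 + 35.216846*m^6 + 27.327984*m^5 - 73.8736139999999*m^4 - 140.917472*m^3 + 264.816798*m^2 - 40.969812*m + 39.723794)/(8.365427*m^6 + 31.401258*m^5 - 0.394022999999983*m^4 - 82.921348*m^3 + 0.623061*m^2 + 78.517242*m - 33.076161)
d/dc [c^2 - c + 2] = 2*c - 1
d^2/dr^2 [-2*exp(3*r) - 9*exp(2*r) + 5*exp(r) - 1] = (-18*exp(2*r) - 36*exp(r) + 5)*exp(r)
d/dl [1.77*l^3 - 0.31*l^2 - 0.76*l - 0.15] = 5.31*l^2 - 0.62*l - 0.76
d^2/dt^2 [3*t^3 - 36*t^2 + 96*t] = 18*t - 72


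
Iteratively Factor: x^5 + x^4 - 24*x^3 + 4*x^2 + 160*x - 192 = (x - 3)*(x^4 + 4*x^3 - 12*x^2 - 32*x + 64) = (x - 3)*(x - 2)*(x^3 + 6*x^2 - 32) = (x - 3)*(x - 2)^2*(x^2 + 8*x + 16) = (x - 3)*(x - 2)^2*(x + 4)*(x + 4)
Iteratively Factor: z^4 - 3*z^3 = (z)*(z^3 - 3*z^2) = z*(z - 3)*(z^2) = z^2*(z - 3)*(z)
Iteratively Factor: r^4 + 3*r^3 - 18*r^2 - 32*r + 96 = (r + 4)*(r^3 - r^2 - 14*r + 24) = (r - 2)*(r + 4)*(r^2 + r - 12) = (r - 3)*(r - 2)*(r + 4)*(r + 4)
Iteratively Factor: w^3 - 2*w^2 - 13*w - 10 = (w + 1)*(w^2 - 3*w - 10) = (w - 5)*(w + 1)*(w + 2)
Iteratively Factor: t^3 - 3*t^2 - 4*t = (t)*(t^2 - 3*t - 4) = t*(t - 4)*(t + 1)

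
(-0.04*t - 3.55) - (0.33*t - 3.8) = 0.25 - 0.37*t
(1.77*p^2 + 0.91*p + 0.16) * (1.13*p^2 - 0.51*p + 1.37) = 2.0001*p^4 + 0.1256*p^3 + 2.1416*p^2 + 1.1651*p + 0.2192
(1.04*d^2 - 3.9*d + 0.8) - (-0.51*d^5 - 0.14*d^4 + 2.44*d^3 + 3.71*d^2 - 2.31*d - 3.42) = 0.51*d^5 + 0.14*d^4 - 2.44*d^3 - 2.67*d^2 - 1.59*d + 4.22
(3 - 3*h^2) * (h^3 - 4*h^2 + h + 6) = -3*h^5 + 12*h^4 - 30*h^2 + 3*h + 18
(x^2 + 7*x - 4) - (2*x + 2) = x^2 + 5*x - 6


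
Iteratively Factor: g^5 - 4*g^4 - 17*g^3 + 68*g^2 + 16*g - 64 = (g - 1)*(g^4 - 3*g^3 - 20*g^2 + 48*g + 64) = (g - 4)*(g - 1)*(g^3 + g^2 - 16*g - 16) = (g - 4)*(g - 1)*(g + 4)*(g^2 - 3*g - 4) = (g - 4)*(g - 1)*(g + 1)*(g + 4)*(g - 4)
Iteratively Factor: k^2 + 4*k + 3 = (k + 3)*(k + 1)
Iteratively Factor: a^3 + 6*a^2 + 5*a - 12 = (a + 3)*(a^2 + 3*a - 4) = (a + 3)*(a + 4)*(a - 1)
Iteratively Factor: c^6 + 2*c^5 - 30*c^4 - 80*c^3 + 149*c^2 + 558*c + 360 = (c - 5)*(c^5 + 7*c^4 + 5*c^3 - 55*c^2 - 126*c - 72) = (c - 5)*(c + 2)*(c^4 + 5*c^3 - 5*c^2 - 45*c - 36) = (c - 5)*(c + 1)*(c + 2)*(c^3 + 4*c^2 - 9*c - 36) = (c - 5)*(c - 3)*(c + 1)*(c + 2)*(c^2 + 7*c + 12) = (c - 5)*(c - 3)*(c + 1)*(c + 2)*(c + 4)*(c + 3)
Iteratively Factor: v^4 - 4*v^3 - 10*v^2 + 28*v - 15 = (v - 1)*(v^3 - 3*v^2 - 13*v + 15) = (v - 1)^2*(v^2 - 2*v - 15) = (v - 1)^2*(v + 3)*(v - 5)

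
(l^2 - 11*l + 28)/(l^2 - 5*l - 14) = (l - 4)/(l + 2)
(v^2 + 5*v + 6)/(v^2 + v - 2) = (v + 3)/(v - 1)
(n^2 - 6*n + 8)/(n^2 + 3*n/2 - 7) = 2*(n - 4)/(2*n + 7)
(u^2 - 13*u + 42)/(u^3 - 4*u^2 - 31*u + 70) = (u - 6)/(u^2 + 3*u - 10)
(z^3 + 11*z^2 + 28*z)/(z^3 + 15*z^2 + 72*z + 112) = z/(z + 4)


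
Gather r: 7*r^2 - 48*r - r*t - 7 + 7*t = 7*r^2 + r*(-t - 48) + 7*t - 7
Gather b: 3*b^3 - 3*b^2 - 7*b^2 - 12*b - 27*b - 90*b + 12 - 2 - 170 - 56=3*b^3 - 10*b^2 - 129*b - 216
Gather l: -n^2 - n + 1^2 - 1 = -n^2 - n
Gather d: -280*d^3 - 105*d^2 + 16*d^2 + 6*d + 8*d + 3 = -280*d^3 - 89*d^2 + 14*d + 3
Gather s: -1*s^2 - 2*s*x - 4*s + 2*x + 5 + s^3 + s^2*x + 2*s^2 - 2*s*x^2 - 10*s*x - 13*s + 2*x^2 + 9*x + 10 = s^3 + s^2*(x + 1) + s*(-2*x^2 - 12*x - 17) + 2*x^2 + 11*x + 15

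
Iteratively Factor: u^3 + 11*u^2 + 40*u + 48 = (u + 3)*(u^2 + 8*u + 16) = (u + 3)*(u + 4)*(u + 4)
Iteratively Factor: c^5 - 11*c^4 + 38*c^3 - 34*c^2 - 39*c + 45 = (c - 1)*(c^4 - 10*c^3 + 28*c^2 - 6*c - 45) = (c - 5)*(c - 1)*(c^3 - 5*c^2 + 3*c + 9) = (c - 5)*(c - 3)*(c - 1)*(c^2 - 2*c - 3) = (c - 5)*(c - 3)^2*(c - 1)*(c + 1)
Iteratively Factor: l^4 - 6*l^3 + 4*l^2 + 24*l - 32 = (l + 2)*(l^3 - 8*l^2 + 20*l - 16) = (l - 2)*(l + 2)*(l^2 - 6*l + 8) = (l - 2)^2*(l + 2)*(l - 4)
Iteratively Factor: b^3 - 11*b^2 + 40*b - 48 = (b - 4)*(b^2 - 7*b + 12) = (b - 4)*(b - 3)*(b - 4)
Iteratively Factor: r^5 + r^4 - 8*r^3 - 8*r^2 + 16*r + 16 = (r + 2)*(r^4 - r^3 - 6*r^2 + 4*r + 8) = (r - 2)*(r + 2)*(r^3 + r^2 - 4*r - 4) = (r - 2)^2*(r + 2)*(r^2 + 3*r + 2) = (r - 2)^2*(r + 2)^2*(r + 1)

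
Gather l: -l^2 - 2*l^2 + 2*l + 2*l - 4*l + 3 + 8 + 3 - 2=12 - 3*l^2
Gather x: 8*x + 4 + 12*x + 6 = 20*x + 10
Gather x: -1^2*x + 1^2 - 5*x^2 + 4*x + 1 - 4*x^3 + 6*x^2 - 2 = -4*x^3 + x^2 + 3*x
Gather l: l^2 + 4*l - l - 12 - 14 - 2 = l^2 + 3*l - 28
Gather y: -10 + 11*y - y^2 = -y^2 + 11*y - 10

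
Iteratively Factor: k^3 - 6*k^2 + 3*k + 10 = (k + 1)*(k^2 - 7*k + 10) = (k - 2)*(k + 1)*(k - 5)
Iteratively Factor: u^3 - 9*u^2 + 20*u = (u)*(u^2 - 9*u + 20) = u*(u - 4)*(u - 5)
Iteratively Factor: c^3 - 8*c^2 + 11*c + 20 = (c + 1)*(c^2 - 9*c + 20) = (c - 4)*(c + 1)*(c - 5)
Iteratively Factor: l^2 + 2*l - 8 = (l + 4)*(l - 2)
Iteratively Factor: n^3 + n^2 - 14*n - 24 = (n - 4)*(n^2 + 5*n + 6) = (n - 4)*(n + 2)*(n + 3)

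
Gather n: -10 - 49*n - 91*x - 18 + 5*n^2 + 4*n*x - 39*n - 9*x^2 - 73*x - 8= 5*n^2 + n*(4*x - 88) - 9*x^2 - 164*x - 36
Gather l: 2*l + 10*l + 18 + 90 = 12*l + 108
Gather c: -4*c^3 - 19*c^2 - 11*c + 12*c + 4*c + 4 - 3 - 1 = -4*c^3 - 19*c^2 + 5*c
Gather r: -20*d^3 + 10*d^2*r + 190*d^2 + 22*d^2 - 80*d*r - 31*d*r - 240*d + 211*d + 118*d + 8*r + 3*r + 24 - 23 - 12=-20*d^3 + 212*d^2 + 89*d + r*(10*d^2 - 111*d + 11) - 11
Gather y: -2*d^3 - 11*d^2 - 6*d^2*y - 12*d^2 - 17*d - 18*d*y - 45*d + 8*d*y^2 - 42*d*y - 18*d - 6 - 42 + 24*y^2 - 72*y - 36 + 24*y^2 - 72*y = -2*d^3 - 23*d^2 - 80*d + y^2*(8*d + 48) + y*(-6*d^2 - 60*d - 144) - 84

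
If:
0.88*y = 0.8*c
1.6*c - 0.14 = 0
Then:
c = 0.09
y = 0.08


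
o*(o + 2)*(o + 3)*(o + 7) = o^4 + 12*o^3 + 41*o^2 + 42*o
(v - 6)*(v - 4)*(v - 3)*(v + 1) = v^4 - 12*v^3 + 41*v^2 - 18*v - 72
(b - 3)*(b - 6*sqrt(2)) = b^2 - 6*sqrt(2)*b - 3*b + 18*sqrt(2)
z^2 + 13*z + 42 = (z + 6)*(z + 7)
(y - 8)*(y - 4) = y^2 - 12*y + 32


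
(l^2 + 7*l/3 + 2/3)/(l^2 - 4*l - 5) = (3*l^2 + 7*l + 2)/(3*(l^2 - 4*l - 5))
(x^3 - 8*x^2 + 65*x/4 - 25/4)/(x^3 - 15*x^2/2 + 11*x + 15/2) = (4*x^2 - 12*x + 5)/(2*(2*x^2 - 5*x - 3))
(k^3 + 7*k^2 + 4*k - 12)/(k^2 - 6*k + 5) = (k^2 + 8*k + 12)/(k - 5)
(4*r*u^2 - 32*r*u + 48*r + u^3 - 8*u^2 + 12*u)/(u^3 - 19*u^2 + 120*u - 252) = (4*r*u - 8*r + u^2 - 2*u)/(u^2 - 13*u + 42)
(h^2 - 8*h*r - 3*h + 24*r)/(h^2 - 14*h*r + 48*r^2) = (3 - h)/(-h + 6*r)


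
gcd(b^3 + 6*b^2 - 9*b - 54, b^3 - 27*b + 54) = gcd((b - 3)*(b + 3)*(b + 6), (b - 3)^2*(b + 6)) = b^2 + 3*b - 18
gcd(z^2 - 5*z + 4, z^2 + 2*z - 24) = z - 4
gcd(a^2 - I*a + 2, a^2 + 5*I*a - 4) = a + I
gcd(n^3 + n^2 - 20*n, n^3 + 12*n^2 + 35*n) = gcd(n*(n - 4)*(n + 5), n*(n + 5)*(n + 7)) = n^2 + 5*n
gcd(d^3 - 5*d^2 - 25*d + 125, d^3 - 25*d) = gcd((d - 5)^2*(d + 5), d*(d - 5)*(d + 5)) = d^2 - 25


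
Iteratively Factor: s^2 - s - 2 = (s + 1)*(s - 2)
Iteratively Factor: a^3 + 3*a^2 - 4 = (a + 2)*(a^2 + a - 2) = (a - 1)*(a + 2)*(a + 2)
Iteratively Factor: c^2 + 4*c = (c + 4)*(c)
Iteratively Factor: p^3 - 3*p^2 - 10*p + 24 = (p + 3)*(p^2 - 6*p + 8) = (p - 4)*(p + 3)*(p - 2)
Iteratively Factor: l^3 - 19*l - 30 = (l - 5)*(l^2 + 5*l + 6) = (l - 5)*(l + 3)*(l + 2)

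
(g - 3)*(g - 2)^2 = g^3 - 7*g^2 + 16*g - 12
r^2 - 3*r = r*(r - 3)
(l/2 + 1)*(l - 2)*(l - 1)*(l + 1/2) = l^4/2 - l^3/4 - 9*l^2/4 + l + 1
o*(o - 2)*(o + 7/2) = o^3 + 3*o^2/2 - 7*o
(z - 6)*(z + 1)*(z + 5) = z^3 - 31*z - 30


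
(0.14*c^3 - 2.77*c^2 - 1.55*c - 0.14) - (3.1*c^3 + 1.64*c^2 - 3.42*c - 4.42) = -2.96*c^3 - 4.41*c^2 + 1.87*c + 4.28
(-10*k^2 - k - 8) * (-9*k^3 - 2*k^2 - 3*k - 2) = 90*k^5 + 29*k^4 + 104*k^3 + 39*k^2 + 26*k + 16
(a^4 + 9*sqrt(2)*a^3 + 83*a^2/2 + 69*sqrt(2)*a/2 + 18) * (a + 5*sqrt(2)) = a^5 + 14*sqrt(2)*a^4 + 263*a^3/2 + 242*sqrt(2)*a^2 + 363*a + 90*sqrt(2)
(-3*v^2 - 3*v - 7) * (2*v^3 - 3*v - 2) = -6*v^5 - 6*v^4 - 5*v^3 + 15*v^2 + 27*v + 14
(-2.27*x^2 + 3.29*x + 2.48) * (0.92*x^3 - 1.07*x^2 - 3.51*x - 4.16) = -2.0884*x^5 + 5.4557*x^4 + 6.729*x^3 - 4.7583*x^2 - 22.3912*x - 10.3168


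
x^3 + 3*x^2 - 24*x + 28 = (x - 2)^2*(x + 7)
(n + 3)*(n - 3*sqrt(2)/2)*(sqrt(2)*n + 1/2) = sqrt(2)*n^3 - 5*n^2/2 + 3*sqrt(2)*n^2 - 15*n/2 - 3*sqrt(2)*n/4 - 9*sqrt(2)/4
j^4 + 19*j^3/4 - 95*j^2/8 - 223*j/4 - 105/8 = (j - 7/2)*(j + 1/4)*(j + 3)*(j + 5)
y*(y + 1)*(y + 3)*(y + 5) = y^4 + 9*y^3 + 23*y^2 + 15*y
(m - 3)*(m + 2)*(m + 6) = m^3 + 5*m^2 - 12*m - 36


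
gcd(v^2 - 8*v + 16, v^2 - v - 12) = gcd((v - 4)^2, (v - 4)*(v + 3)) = v - 4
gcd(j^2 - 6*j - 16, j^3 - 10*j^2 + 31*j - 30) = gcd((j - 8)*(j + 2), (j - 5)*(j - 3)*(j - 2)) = 1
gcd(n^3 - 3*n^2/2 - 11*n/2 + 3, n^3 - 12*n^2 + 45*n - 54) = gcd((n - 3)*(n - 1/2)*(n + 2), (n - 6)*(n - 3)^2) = n - 3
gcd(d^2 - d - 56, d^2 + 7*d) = d + 7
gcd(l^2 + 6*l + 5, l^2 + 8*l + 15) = l + 5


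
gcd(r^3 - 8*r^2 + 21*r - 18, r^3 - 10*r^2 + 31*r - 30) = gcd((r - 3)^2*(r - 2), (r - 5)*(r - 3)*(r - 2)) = r^2 - 5*r + 6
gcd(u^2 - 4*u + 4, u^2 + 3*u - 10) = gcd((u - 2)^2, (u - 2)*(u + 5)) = u - 2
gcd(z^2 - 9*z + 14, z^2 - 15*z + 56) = z - 7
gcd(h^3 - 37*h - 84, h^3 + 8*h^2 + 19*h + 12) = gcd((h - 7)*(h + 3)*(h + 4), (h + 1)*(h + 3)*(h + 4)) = h^2 + 7*h + 12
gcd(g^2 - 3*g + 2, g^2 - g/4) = 1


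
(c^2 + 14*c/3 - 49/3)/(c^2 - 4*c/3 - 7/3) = (c + 7)/(c + 1)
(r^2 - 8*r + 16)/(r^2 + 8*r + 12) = (r^2 - 8*r + 16)/(r^2 + 8*r + 12)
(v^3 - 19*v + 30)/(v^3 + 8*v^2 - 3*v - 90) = (v - 2)/(v + 6)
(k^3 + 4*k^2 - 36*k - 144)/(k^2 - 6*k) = k + 10 + 24/k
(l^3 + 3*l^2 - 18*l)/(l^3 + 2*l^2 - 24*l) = (l - 3)/(l - 4)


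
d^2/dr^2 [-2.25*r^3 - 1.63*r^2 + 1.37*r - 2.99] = -13.5*r - 3.26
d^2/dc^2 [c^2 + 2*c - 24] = 2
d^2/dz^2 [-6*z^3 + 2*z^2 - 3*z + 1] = 4 - 36*z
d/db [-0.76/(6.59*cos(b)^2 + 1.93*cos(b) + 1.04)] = -(10.0168*cos(b) + 1.4668)*sin(b)/(6.59*cos(b)^2 + 1.93*cos(b) + 1.04)^2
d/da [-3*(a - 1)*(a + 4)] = -6*a - 9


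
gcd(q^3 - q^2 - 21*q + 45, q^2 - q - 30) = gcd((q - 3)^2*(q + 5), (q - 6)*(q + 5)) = q + 5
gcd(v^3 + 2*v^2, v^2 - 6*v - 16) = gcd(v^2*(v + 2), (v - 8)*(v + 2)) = v + 2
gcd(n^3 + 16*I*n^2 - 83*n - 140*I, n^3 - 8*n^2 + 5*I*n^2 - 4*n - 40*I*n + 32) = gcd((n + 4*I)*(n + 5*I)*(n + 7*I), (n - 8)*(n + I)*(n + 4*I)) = n + 4*I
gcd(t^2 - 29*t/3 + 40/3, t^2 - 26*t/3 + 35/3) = t - 5/3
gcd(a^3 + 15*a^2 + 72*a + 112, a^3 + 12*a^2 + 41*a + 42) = a + 7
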